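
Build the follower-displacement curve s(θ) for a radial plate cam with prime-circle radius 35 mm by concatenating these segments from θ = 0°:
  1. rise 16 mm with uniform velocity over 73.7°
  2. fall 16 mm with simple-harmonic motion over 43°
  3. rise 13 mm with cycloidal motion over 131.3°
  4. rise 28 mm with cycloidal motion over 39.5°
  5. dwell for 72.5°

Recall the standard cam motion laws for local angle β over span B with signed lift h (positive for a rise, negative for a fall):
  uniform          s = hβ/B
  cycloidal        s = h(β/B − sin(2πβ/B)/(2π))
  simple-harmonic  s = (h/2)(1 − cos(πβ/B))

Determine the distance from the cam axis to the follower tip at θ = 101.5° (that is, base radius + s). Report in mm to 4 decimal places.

seg 1 [0°–73.7°] uniform, h=16: full span → s += 16 → s = 16.0000
seg 2 [73.7°–116.7°] simple-harmonic, h=-16: θ=101.5° here. β=27.8, B=43. -16/2·(1 − cos(π·0.6465)) = -11.5536 → s = 4.4464
radial distance = base radius + s = 35 + 4.4464 = 39.4464

39.4464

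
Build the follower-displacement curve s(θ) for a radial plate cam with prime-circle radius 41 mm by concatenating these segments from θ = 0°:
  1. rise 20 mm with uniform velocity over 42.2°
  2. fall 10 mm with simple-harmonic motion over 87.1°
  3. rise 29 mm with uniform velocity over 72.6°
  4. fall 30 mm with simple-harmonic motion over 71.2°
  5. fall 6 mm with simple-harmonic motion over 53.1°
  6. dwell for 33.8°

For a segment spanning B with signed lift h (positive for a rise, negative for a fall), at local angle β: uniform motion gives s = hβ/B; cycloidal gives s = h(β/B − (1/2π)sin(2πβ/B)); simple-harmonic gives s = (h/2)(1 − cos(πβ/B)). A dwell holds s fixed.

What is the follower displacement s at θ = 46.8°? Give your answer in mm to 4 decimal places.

seg 1 [0°–42.2°] uniform, h=20: full span → s += 20 → s = 20.0000
seg 2 [42.2°–129.3°] simple-harmonic, h=-10: θ=46.8° here. β=4.6, B=87.1. -10/2·(1 − cos(π·0.0528)) = -0.0687 → s = 19.9313

19.9313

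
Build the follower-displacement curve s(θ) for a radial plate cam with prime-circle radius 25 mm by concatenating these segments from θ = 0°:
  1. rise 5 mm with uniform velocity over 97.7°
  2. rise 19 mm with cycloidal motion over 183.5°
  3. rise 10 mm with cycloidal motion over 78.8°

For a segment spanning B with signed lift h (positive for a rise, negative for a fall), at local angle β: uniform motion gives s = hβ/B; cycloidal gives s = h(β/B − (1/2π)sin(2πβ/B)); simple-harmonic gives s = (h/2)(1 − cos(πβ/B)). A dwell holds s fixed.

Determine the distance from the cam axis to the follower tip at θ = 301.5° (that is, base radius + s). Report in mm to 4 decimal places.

seg 1 [0°–97.7°] uniform, h=5: full span → s += 5 → s = 5.0000
seg 2 [97.7°–281.2°] cycloidal, h=19: full span → s += 19 → s = 24.0000
seg 3 [281.2°–360°] cycloidal, h=10: θ=301.5° here. β=20.3, B=78.8. 10·(0.2576 − sin(2π·0.2576)/(2π)) = 0.9864 → s = 24.9864
radial distance = base radius + s = 25 + 24.9864 = 49.9864

49.9864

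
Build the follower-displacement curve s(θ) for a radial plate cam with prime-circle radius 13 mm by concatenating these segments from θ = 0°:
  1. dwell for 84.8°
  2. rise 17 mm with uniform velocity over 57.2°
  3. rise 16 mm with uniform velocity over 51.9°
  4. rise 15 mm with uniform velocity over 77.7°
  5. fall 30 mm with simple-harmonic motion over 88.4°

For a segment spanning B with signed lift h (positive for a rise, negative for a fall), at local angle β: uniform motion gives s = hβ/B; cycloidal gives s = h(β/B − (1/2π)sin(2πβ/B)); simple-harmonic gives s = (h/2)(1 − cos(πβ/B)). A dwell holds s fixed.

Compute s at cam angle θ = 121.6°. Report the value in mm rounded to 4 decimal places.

seg 1 [0°–84.8°] dwell: s stays 0.0000
seg 2 [84.8°–142°] uniform, h=17: θ=121.6° here. β=36.8, B=57.2. 17·36.8/57.2 = 10.9371 → s = 10.9371

10.9371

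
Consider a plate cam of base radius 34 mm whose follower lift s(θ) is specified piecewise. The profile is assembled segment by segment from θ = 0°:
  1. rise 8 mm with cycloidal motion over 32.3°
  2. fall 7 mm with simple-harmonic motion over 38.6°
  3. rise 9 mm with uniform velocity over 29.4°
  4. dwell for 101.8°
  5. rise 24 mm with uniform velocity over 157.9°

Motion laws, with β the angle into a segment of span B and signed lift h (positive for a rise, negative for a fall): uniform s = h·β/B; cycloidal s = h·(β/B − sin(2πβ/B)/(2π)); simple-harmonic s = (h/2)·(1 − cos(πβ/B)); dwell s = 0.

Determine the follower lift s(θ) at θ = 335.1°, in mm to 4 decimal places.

seg 1 [0°–32.3°] cycloidal, h=8: full span → s += 8 → s = 8.0000
seg 2 [32.3°–70.9°] simple-harmonic, h=-7: full span → s += -7 → s = 1.0000
seg 3 [70.9°–100.3°] uniform, h=9: full span → s += 9 → s = 10.0000
seg 4 [100.3°–202.1°] dwell: s stays 10.0000
seg 5 [202.1°–360°] uniform, h=24: θ=335.1° here. β=133, B=157.9. 24·133/157.9 = 20.2153 → s = 30.2153

30.2153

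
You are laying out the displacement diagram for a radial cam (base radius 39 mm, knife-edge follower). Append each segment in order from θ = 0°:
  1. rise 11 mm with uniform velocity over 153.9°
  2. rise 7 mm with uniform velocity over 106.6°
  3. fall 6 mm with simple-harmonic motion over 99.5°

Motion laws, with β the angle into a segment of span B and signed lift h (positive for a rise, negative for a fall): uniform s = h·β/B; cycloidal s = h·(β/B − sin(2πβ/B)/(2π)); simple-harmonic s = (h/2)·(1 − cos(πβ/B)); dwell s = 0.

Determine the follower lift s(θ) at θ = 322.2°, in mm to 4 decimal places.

seg 1 [0°–153.9°] uniform, h=11: full span → s += 11 → s = 11.0000
seg 2 [153.9°–260.5°] uniform, h=7: full span → s += 7 → s = 18.0000
seg 3 [260.5°–360°] simple-harmonic, h=-6: θ=322.2° here. β=61.7, B=99.5. -6/2·(1 − cos(π·0.6201)) = -4.1053 → s = 13.8947

13.8947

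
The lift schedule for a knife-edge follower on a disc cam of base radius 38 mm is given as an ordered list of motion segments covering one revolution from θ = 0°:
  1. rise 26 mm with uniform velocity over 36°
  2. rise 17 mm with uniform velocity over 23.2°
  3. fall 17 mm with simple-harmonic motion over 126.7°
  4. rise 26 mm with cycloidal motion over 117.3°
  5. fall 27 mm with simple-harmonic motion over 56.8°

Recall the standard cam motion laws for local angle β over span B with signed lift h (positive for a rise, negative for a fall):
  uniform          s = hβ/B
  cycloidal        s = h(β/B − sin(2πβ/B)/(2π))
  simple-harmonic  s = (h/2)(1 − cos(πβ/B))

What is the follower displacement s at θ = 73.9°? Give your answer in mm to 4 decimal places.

seg 1 [0°–36°] uniform, h=26: full span → s += 26 → s = 26.0000
seg 2 [36°–59.2°] uniform, h=17: full span → s += 17 → s = 43.0000
seg 3 [59.2°–185.9°] simple-harmonic, h=-17: θ=73.9° here. β=14.7, B=126.7. -17/2·(1 − cos(π·0.1160)) = -0.5584 → s = 42.4416

42.4416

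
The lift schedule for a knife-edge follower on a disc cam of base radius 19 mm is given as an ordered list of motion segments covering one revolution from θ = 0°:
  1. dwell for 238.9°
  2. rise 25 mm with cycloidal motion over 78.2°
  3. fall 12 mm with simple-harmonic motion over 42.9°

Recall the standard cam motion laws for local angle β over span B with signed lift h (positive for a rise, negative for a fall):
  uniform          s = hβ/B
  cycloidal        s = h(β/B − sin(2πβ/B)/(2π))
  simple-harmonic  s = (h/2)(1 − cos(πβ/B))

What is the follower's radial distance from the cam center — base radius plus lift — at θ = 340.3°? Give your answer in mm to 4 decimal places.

seg 1 [0°–238.9°] dwell: s stays 0.0000
seg 2 [238.9°–317.1°] cycloidal, h=25: full span → s += 25 → s = 25.0000
seg 3 [317.1°–360°] simple-harmonic, h=-12: θ=340.3° here. β=23.2, B=42.9. -12/2·(1 − cos(π·0.5408)) = -6.7668 → s = 18.2332
radial distance = base radius + s = 19 + 18.2332 = 37.2332

37.2332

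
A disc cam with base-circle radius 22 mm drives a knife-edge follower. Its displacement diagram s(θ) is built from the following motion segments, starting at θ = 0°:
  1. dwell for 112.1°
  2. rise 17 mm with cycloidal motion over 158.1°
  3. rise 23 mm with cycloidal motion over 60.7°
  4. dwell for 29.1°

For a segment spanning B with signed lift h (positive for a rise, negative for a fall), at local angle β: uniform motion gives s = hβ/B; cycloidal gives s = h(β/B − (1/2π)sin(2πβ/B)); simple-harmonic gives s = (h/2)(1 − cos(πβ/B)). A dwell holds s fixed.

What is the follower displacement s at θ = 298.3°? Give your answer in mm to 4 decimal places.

seg 1 [0°–112.1°] dwell: s stays 0.0000
seg 2 [112.1°–270.2°] cycloidal, h=17: full span → s += 17 → s = 17.0000
seg 3 [270.2°–330.9°] cycloidal, h=23: θ=298.3° here. β=28.1, B=60.7. 23·(0.4629 − sin(2π·0.4629)/(2π)) = 9.8026 → s = 26.8026

26.8026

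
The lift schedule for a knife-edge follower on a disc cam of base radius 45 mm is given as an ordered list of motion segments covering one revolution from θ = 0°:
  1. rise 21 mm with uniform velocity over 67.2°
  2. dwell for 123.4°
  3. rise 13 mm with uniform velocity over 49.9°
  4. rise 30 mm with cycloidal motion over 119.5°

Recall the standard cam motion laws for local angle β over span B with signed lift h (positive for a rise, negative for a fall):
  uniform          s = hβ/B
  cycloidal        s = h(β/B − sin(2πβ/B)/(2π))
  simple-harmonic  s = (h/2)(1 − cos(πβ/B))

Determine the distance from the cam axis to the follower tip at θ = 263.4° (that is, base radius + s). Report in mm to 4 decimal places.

seg 1 [0°–67.2°] uniform, h=21: full span → s += 21 → s = 21.0000
seg 2 [67.2°–190.6°] dwell: s stays 21.0000
seg 3 [190.6°–240.5°] uniform, h=13: full span → s += 13 → s = 34.0000
seg 4 [240.5°–360°] cycloidal, h=30: θ=263.4° here. β=22.9, B=119.5. 30·(0.1916 − sin(2π·0.1916)/(2π)) = 1.2918 → s = 35.2918
radial distance = base radius + s = 45 + 35.2918 = 80.2918

80.2918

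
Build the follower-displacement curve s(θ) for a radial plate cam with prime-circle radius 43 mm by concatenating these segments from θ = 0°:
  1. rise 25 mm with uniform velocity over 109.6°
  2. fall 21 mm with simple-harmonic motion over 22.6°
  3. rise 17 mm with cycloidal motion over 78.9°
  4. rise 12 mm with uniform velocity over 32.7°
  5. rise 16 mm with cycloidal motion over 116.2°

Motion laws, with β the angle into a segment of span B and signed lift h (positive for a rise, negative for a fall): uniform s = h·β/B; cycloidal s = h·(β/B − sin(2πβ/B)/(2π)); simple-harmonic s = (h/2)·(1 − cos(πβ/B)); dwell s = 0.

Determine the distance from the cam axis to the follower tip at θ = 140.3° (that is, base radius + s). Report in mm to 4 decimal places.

seg 1 [0°–109.6°] uniform, h=25: full span → s += 25 → s = 25.0000
seg 2 [109.6°–132.2°] simple-harmonic, h=-21: full span → s += -21 → s = 4.0000
seg 3 [132.2°–211.1°] cycloidal, h=17: θ=140.3° here. β=8.1, B=78.9. 17·(0.1027 − sin(2π·0.1027)/(2π)) = 0.1185 → s = 4.1185
radial distance = base radius + s = 43 + 4.1185 = 47.1185

47.1185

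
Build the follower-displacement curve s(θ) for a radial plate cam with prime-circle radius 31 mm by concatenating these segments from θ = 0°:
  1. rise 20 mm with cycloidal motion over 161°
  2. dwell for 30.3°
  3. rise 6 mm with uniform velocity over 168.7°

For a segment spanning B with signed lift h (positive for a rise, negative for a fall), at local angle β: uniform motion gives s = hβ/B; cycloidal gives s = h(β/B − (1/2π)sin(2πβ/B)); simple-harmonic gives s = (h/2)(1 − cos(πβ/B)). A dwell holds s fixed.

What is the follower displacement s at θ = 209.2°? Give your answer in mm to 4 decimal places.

seg 1 [0°–161°] cycloidal, h=20: full span → s += 20 → s = 20.0000
seg 2 [161°–191.3°] dwell: s stays 20.0000
seg 3 [191.3°–360°] uniform, h=6: θ=209.2° here. β=17.9, B=168.7. 6·17.9/168.7 = 0.6366 → s = 20.6366

20.6366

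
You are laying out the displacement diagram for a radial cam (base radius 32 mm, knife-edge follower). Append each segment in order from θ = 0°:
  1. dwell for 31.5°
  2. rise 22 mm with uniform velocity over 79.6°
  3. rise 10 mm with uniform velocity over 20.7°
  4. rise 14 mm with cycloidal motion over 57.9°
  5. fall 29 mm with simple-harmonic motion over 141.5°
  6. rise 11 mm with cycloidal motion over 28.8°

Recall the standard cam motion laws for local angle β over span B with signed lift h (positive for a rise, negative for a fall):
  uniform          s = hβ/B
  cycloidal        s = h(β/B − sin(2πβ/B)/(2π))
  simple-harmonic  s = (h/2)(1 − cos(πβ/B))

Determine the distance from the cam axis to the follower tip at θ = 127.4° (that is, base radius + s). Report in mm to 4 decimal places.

seg 1 [0°–31.5°] dwell: s stays 0.0000
seg 2 [31.5°–111.1°] uniform, h=22: full span → s += 22 → s = 22.0000
seg 3 [111.1°–131.8°] uniform, h=10: θ=127.4° here. β=16.3, B=20.7. 10·16.3/20.7 = 7.8744 → s = 29.8744
radial distance = base radius + s = 32 + 29.8744 = 61.8744

61.8744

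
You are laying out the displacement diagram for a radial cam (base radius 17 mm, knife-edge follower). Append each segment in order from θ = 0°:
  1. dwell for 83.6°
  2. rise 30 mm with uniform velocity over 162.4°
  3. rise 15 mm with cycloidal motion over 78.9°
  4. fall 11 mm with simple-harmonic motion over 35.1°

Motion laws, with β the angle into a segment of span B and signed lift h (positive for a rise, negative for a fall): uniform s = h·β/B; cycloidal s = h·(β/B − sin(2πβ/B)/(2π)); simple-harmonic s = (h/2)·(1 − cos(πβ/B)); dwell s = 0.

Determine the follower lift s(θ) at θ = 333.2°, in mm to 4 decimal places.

seg 1 [0°–83.6°] dwell: s stays 0.0000
seg 2 [83.6°–246°] uniform, h=30: full span → s += 30 → s = 30.0000
seg 3 [246°–324.9°] cycloidal, h=15: full span → s += 15 → s = 45.0000
seg 4 [324.9°–360°] simple-harmonic, h=-11: θ=333.2° here. β=8.3, B=35.1. -11/2·(1 − cos(π·0.2365)) = -1.4491 → s = 43.5509

43.5509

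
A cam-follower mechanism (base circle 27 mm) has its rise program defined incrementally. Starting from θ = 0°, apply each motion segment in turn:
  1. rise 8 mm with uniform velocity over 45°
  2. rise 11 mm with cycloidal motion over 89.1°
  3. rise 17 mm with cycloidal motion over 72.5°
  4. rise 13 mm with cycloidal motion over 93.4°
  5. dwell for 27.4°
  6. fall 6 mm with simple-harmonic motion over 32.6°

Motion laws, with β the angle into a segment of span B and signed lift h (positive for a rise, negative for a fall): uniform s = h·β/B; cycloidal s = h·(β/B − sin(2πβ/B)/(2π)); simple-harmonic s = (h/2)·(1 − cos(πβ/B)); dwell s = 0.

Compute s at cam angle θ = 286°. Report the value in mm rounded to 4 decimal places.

seg 1 [0°–45°] uniform, h=8: full span → s += 8 → s = 8.0000
seg 2 [45°–134.1°] cycloidal, h=11: full span → s += 11 → s = 19.0000
seg 3 [134.1°–206.6°] cycloidal, h=17: full span → s += 17 → s = 36.0000
seg 4 [206.6°–300°] cycloidal, h=13: θ=286° here. β=79.4, B=93.4. 13·(0.8501 − sin(2π·0.8501)/(2π)) = 12.7244 → s = 48.7244

48.7244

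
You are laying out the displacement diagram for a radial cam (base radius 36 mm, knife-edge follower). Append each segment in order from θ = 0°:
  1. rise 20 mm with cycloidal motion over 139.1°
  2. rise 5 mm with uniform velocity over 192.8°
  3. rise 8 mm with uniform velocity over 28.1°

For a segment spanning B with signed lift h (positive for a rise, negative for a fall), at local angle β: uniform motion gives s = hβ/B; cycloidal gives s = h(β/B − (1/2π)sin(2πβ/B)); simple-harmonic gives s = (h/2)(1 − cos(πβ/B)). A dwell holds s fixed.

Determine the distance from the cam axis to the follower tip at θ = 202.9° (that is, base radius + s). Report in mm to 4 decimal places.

seg 1 [0°–139.1°] cycloidal, h=20: full span → s += 20 → s = 20.0000
seg 2 [139.1°–331.9°] uniform, h=5: θ=202.9° here. β=63.8, B=192.8. 5·63.8/192.8 = 1.6546 → s = 21.6546
radial distance = base radius + s = 36 + 21.6546 = 57.6546

57.6546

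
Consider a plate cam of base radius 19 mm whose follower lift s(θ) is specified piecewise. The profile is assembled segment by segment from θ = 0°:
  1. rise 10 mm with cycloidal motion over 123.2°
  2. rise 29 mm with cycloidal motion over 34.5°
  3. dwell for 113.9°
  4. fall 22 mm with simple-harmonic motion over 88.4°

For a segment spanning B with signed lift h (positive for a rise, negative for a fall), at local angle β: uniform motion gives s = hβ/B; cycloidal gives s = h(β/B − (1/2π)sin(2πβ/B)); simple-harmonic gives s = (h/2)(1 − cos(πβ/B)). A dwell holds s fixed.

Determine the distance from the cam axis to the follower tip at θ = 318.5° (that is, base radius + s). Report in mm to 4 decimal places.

seg 1 [0°–123.2°] cycloidal, h=10: full span → s += 10 → s = 10.0000
seg 2 [123.2°–157.7°] cycloidal, h=29: full span → s += 29 → s = 39.0000
seg 3 [157.7°–271.6°] dwell: s stays 39.0000
seg 4 [271.6°–360°] simple-harmonic, h=-22: θ=318.5° here. β=46.9, B=88.4. -22/2·(1 − cos(π·0.5305)) = -12.0539 → s = 26.9461
radial distance = base radius + s = 19 + 26.9461 = 45.9461

45.9461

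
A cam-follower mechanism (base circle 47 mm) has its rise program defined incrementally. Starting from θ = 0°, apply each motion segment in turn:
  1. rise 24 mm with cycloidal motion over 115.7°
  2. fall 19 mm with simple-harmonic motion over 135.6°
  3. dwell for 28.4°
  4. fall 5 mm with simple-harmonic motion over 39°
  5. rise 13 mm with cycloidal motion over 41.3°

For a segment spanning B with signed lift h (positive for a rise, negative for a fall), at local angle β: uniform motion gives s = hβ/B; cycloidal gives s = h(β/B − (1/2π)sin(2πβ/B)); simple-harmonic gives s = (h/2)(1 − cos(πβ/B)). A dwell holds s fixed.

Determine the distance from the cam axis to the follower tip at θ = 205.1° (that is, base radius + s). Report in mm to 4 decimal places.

seg 1 [0°–115.7°] cycloidal, h=24: full span → s += 24 → s = 24.0000
seg 2 [115.7°–251.3°] simple-harmonic, h=-19: θ=205.1° here. β=89.4, B=135.6. -19/2·(1 − cos(π·0.6593)) = -14.0581 → s = 9.9419
radial distance = base radius + s = 47 + 9.9419 = 56.9419

56.9419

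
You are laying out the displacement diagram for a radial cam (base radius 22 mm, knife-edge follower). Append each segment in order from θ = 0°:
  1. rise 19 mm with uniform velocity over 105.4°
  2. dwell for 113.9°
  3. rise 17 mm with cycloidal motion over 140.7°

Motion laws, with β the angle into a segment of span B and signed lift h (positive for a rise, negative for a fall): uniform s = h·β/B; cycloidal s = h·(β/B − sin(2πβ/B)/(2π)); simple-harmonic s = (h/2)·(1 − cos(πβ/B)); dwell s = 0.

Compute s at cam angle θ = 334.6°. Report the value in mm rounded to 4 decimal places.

seg 1 [0°–105.4°] uniform, h=19: full span → s += 19 → s = 19.0000
seg 2 [105.4°–219.3°] dwell: s stays 19.0000
seg 3 [219.3°–360°] cycloidal, h=17: θ=334.6° here. β=115.3, B=140.7. 17·(0.8195 − sin(2π·0.8195)/(2π)) = 16.3830 → s = 35.3830

35.3830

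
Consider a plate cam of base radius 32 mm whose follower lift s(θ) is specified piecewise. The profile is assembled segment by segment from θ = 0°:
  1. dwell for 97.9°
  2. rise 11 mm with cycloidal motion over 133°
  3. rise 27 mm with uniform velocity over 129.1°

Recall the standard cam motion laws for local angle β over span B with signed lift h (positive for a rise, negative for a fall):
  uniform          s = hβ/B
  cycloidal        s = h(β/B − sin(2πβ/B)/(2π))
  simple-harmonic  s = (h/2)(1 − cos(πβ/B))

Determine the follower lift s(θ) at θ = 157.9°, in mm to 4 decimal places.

seg 1 [0°–97.9°] dwell: s stays 0.0000
seg 2 [97.9°–230.9°] cycloidal, h=11: θ=157.9° here. β=60, B=133. 11·(0.4511 − sin(2π·0.4511)/(2π)) = 4.4332 → s = 4.4332

4.4332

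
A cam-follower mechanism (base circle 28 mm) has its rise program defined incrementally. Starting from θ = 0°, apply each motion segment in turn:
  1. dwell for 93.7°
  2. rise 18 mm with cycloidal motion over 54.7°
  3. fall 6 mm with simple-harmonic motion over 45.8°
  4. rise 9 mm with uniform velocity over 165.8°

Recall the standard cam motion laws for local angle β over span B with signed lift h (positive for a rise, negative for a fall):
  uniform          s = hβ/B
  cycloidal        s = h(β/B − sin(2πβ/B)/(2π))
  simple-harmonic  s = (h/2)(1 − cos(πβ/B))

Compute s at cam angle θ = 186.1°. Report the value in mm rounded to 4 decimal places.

seg 1 [0°–93.7°] dwell: s stays 0.0000
seg 2 [93.7°–148.4°] cycloidal, h=18: full span → s += 18 → s = 18.0000
seg 3 [148.4°–194.2°] simple-harmonic, h=-6: θ=186.1° here. β=37.7, B=45.8. -6/2·(1 − cos(π·0.8231)) = -5.5487 → s = 12.4513

12.4513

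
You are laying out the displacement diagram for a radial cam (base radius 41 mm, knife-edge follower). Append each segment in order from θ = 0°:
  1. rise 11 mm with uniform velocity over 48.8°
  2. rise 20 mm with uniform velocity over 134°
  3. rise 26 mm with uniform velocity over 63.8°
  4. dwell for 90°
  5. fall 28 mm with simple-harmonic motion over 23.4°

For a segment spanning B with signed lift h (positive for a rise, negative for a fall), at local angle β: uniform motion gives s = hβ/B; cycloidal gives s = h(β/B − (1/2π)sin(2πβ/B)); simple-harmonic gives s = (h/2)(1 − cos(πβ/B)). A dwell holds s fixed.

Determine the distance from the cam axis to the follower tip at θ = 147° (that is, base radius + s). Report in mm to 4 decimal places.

seg 1 [0°–48.8°] uniform, h=11: full span → s += 11 → s = 11.0000
seg 2 [48.8°–182.8°] uniform, h=20: θ=147° here. β=98.2, B=134. 20·98.2/134 = 14.6567 → s = 25.6567
radial distance = base radius + s = 41 + 25.6567 = 66.6567

66.6567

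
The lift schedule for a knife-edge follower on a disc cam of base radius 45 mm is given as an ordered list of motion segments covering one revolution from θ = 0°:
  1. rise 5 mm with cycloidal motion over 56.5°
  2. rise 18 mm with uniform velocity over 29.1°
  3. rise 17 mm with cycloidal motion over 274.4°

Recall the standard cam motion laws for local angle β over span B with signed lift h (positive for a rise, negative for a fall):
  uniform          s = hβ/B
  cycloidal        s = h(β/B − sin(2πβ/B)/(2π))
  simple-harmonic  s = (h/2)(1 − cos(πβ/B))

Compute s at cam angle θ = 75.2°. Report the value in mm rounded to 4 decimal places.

seg 1 [0°–56.5°] cycloidal, h=5: full span → s += 5 → s = 5.0000
seg 2 [56.5°–85.6°] uniform, h=18: θ=75.2° here. β=18.7, B=29.1. 18·18.7/29.1 = 11.5670 → s = 16.5670

16.5670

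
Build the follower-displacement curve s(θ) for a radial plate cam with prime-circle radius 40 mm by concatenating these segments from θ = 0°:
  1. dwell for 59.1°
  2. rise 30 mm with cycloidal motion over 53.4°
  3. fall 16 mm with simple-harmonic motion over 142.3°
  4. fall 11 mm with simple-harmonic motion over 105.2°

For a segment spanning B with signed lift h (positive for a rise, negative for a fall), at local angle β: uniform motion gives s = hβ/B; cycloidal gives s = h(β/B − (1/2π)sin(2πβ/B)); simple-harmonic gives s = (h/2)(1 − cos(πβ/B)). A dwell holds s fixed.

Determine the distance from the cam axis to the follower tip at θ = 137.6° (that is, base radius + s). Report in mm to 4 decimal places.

seg 1 [0°–59.1°] dwell: s stays 0.0000
seg 2 [59.1°–112.5°] cycloidal, h=30: full span → s += 30 → s = 30.0000
seg 3 [112.5°–254.8°] simple-harmonic, h=-16: θ=137.6° here. β=25.1, B=142.3. -16/2·(1 − cos(π·0.1764)) = -1.1972 → s = 28.8028
radial distance = base radius + s = 40 + 28.8028 = 68.8028

68.8028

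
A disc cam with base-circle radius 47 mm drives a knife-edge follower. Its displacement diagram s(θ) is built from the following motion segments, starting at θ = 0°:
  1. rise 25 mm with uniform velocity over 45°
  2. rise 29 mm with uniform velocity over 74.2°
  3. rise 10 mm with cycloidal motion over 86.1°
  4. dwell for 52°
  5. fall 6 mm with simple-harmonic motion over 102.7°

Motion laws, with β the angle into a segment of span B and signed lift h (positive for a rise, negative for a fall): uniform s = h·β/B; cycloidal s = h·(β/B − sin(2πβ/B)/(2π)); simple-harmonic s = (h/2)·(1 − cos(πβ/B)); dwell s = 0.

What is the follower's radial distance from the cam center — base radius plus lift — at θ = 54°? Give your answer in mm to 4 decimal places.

seg 1 [0°–45°] uniform, h=25: full span → s += 25 → s = 25.0000
seg 2 [45°–119.2°] uniform, h=29: θ=54° here. β=9, B=74.2. 29·9/74.2 = 3.5175 → s = 28.5175
radial distance = base radius + s = 47 + 28.5175 = 75.5175

75.5175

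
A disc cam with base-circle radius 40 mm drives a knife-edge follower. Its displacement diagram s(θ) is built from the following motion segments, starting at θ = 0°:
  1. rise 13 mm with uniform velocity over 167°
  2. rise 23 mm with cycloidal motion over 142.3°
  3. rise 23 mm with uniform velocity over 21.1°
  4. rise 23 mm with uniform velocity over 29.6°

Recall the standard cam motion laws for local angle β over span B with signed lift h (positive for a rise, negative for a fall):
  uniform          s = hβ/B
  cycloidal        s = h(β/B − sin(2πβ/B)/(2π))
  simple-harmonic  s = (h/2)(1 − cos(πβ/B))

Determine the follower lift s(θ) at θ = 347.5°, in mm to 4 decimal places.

seg 1 [0°–167°] uniform, h=13: full span → s += 13 → s = 13.0000
seg 2 [167°–309.3°] cycloidal, h=23: full span → s += 23 → s = 36.0000
seg 3 [309.3°–330.4°] uniform, h=23: full span → s += 23 → s = 59.0000
seg 4 [330.4°–360°] uniform, h=23: θ=347.5° here. β=17.1, B=29.6. 23·17.1/29.6 = 13.2872 → s = 72.2872

72.2872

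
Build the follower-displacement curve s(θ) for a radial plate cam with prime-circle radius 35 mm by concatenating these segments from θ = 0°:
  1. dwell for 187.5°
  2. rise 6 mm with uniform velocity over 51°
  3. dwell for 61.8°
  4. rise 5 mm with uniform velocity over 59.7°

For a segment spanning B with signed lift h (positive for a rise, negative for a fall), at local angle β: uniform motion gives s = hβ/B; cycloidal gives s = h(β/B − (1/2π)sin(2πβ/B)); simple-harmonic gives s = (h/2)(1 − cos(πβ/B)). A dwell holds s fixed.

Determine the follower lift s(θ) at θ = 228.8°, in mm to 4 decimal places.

seg 1 [0°–187.5°] dwell: s stays 0.0000
seg 2 [187.5°–238.5°] uniform, h=6: θ=228.8° here. β=41.3, B=51. 6·41.3/51 = 4.8588 → s = 4.8588

4.8588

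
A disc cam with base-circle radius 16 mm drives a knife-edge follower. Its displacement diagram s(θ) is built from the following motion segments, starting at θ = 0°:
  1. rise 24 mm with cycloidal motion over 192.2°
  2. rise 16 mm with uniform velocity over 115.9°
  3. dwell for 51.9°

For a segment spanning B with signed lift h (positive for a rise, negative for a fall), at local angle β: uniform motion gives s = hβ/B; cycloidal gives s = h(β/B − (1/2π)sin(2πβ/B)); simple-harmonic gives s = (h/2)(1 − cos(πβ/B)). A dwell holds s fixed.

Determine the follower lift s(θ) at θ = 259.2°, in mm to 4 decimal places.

seg 1 [0°–192.2°] cycloidal, h=24: full span → s += 24 → s = 24.0000
seg 2 [192.2°–308.1°] uniform, h=16: θ=259.2° here. β=67, B=115.9. 16·67/115.9 = 9.2494 → s = 33.2494

33.2494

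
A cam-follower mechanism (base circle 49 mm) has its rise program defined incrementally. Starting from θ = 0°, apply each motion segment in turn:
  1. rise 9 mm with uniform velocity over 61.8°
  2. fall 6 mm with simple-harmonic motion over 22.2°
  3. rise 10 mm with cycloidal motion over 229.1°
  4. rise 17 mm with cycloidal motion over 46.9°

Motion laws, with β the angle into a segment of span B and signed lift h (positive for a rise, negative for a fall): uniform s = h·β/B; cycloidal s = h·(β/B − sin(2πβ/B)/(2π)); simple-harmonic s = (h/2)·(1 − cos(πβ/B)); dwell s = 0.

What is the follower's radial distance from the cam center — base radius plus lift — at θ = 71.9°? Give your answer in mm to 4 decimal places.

seg 1 [0°–61.8°] uniform, h=9: full span → s += 9 → s = 9.0000
seg 2 [61.8°–84°] simple-harmonic, h=-6: θ=71.9° here. β=10.1, B=22.2. -6/2·(1 − cos(π·0.4550)) = -2.5769 → s = 6.4231
radial distance = base radius + s = 49 + 6.4231 = 55.4231

55.4231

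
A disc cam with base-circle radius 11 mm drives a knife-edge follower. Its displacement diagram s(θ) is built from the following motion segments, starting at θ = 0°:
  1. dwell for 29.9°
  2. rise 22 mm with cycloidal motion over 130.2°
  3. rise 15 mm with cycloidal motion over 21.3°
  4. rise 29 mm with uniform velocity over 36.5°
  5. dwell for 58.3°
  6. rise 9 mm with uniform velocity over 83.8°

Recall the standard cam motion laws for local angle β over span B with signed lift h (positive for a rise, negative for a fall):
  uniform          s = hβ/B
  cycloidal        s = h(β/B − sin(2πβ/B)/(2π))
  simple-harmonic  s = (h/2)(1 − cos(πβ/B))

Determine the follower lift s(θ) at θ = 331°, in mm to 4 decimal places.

seg 1 [0°–29.9°] dwell: s stays 0.0000
seg 2 [29.9°–160.1°] cycloidal, h=22: full span → s += 22 → s = 22.0000
seg 3 [160.1°–181.4°] cycloidal, h=15: full span → s += 15 → s = 37.0000
seg 4 [181.4°–217.9°] uniform, h=29: full span → s += 29 → s = 66.0000
seg 5 [217.9°–276.2°] dwell: s stays 66.0000
seg 6 [276.2°–360°] uniform, h=9: θ=331° here. β=54.8, B=83.8. 9·54.8/83.8 = 5.8854 → s = 71.8854

71.8854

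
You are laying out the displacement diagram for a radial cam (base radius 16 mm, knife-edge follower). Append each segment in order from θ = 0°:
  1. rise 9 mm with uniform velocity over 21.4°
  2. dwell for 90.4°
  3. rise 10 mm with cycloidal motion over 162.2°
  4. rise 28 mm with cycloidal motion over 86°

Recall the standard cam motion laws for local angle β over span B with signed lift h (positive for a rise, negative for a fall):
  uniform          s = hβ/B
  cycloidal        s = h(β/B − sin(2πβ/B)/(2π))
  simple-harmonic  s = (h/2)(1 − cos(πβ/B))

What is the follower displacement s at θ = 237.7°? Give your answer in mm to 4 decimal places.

seg 1 [0°–21.4°] uniform, h=9: full span → s += 9 → s = 9.0000
seg 2 [21.4°–111.8°] dwell: s stays 9.0000
seg 3 [111.8°–274°] cycloidal, h=10: θ=237.7° here. β=125.9, B=162.2. 10·(0.7762 − sin(2π·0.7762)/(2π)) = 9.3321 → s = 18.3321

18.3321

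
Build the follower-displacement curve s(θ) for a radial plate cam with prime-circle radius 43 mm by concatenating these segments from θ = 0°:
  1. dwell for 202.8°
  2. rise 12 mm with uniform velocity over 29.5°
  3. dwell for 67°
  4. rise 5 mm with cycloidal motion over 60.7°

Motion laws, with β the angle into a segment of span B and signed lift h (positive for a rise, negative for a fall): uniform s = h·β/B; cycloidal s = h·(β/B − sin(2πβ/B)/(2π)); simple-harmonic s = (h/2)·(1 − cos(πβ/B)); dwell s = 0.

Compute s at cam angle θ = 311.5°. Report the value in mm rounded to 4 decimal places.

seg 1 [0°–202.8°] dwell: s stays 0.0000
seg 2 [202.8°–232.3°] uniform, h=12: full span → s += 12 → s = 12.0000
seg 3 [232.3°–299.3°] dwell: s stays 12.0000
seg 4 [299.3°–360°] cycloidal, h=5: θ=311.5° here. β=12.2, B=60.7. 5·(0.2010 − sin(2π·0.2010)/(2π)) = 0.2466 → s = 12.2466

12.2466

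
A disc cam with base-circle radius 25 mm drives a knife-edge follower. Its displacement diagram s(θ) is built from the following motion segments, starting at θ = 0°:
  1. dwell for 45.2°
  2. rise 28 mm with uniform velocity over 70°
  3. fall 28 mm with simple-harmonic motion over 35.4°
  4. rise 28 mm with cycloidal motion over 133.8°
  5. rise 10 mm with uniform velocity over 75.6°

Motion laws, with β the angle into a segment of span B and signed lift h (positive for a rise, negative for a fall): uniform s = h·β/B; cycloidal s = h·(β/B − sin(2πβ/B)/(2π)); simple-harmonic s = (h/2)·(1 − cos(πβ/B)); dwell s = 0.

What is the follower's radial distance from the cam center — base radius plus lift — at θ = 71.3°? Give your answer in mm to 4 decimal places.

seg 1 [0°–45.2°] dwell: s stays 0.0000
seg 2 [45.2°–115.2°] uniform, h=28: θ=71.3° here. β=26.1, B=70. 28·26.1/70 = 10.4400 → s = 10.4400
radial distance = base radius + s = 25 + 10.4400 = 35.4400

35.4400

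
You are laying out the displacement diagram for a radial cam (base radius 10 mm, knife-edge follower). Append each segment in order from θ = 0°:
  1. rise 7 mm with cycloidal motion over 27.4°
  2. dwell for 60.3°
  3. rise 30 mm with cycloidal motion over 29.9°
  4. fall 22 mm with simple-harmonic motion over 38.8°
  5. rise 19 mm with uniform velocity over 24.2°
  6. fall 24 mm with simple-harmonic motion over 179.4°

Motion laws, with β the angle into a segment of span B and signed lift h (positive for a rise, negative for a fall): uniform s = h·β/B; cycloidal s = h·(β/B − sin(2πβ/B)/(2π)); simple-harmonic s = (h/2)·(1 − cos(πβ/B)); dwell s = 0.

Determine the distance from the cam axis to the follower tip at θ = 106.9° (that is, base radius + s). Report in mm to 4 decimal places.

seg 1 [0°–27.4°] cycloidal, h=7: full span → s += 7 → s = 7.0000
seg 2 [27.4°–87.7°] dwell: s stays 7.0000
seg 3 [87.7°–117.6°] cycloidal, h=30: θ=106.9° here. β=19.2, B=29.9. 30·(0.6421 − sin(2π·0.6421)/(2π)) = 22.9837 → s = 29.9837
radial distance = base radius + s = 10 + 29.9837 = 39.9837

39.9837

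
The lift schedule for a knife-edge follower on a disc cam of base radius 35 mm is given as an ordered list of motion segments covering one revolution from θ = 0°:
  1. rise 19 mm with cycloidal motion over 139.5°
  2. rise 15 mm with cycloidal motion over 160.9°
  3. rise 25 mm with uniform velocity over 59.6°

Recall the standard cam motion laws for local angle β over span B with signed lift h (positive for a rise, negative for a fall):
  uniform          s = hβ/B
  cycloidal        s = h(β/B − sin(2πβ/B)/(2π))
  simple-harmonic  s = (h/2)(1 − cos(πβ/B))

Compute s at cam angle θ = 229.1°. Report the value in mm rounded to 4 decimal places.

seg 1 [0°–139.5°] cycloidal, h=19: full span → s += 19 → s = 19.0000
seg 2 [139.5°–300.4°] cycloidal, h=15: θ=229.1° here. β=89.6, B=160.9. 15·(0.5569 − sin(2π·0.5569)/(2π)) = 9.1880 → s = 28.1880

28.1880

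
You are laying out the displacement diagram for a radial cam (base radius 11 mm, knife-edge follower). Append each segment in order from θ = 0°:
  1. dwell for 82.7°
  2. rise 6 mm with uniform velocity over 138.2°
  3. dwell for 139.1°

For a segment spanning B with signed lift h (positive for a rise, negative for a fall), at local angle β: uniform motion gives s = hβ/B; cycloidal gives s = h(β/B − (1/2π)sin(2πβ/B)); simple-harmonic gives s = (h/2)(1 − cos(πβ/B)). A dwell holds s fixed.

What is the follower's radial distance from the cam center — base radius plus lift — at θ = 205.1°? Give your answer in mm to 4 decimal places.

seg 1 [0°–82.7°] dwell: s stays 0.0000
seg 2 [82.7°–220.9°] uniform, h=6: θ=205.1° here. β=122.4, B=138.2. 6·122.4/138.2 = 5.3140 → s = 5.3140
radial distance = base radius + s = 11 + 5.3140 = 16.3140

16.3140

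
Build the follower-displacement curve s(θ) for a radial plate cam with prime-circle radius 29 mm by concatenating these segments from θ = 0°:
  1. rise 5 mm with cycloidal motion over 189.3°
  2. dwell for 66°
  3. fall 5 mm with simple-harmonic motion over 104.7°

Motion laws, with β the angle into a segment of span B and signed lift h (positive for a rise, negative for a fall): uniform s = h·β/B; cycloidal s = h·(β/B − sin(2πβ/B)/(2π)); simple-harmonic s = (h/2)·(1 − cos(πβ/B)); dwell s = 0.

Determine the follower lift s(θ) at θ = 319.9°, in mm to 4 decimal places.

seg 1 [0°–189.3°] cycloidal, h=5: full span → s += 5 → s = 5.0000
seg 2 [189.3°–255.3°] dwell: s stays 5.0000
seg 3 [255.3°–360°] simple-harmonic, h=-5: θ=319.9° here. β=64.6, B=104.7. -5/2·(1 − cos(π·0.6170)) = -3.3984 → s = 1.6016

1.6016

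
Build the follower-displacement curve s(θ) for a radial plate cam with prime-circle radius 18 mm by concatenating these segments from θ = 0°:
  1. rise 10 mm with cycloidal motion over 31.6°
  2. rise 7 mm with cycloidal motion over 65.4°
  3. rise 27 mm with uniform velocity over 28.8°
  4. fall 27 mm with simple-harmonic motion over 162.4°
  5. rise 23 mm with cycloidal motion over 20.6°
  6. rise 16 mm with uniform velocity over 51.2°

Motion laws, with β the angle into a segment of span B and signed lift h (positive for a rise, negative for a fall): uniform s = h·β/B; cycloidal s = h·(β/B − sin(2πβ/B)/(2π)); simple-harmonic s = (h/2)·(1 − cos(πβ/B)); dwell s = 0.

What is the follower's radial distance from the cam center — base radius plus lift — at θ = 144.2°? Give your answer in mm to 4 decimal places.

seg 1 [0°–31.6°] cycloidal, h=10: full span → s += 10 → s = 10.0000
seg 2 [31.6°–97°] cycloidal, h=7: full span → s += 7 → s = 17.0000
seg 3 [97°–125.8°] uniform, h=27: full span → s += 27 → s = 44.0000
seg 4 [125.8°–288.2°] simple-harmonic, h=-27: θ=144.2° here. β=18.4, B=162.4. -27/2·(1 − cos(π·0.1133)) = -0.8462 → s = 43.1538
radial distance = base radius + s = 18 + 43.1538 = 61.1538

61.1538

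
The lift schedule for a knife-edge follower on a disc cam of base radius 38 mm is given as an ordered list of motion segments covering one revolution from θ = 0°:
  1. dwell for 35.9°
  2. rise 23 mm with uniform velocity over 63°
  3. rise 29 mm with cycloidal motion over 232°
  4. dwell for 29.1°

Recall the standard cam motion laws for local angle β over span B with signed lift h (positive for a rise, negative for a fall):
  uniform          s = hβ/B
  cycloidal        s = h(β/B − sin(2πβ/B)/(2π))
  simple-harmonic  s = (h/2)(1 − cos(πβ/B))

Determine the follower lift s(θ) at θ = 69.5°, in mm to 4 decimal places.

seg 1 [0°–35.9°] dwell: s stays 0.0000
seg 2 [35.9°–98.9°] uniform, h=23: θ=69.5° here. β=33.6, B=63. 23·33.6/63 = 12.2667 → s = 12.2667

12.2667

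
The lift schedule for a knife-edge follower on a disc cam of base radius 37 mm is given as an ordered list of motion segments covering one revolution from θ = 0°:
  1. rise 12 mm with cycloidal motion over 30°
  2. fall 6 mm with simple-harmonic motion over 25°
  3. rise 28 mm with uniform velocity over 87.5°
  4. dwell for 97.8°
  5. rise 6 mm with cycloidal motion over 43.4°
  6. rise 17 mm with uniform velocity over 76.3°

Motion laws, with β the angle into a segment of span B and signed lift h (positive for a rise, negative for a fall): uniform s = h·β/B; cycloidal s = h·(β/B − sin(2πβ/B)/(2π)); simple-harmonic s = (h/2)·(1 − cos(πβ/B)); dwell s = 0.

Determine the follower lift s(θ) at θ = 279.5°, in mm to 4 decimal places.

seg 1 [0°–30°] cycloidal, h=12: full span → s += 12 → s = 12.0000
seg 2 [30°–55°] simple-harmonic, h=-6: full span → s += -6 → s = 6.0000
seg 3 [55°–142.5°] uniform, h=28: full span → s += 28 → s = 34.0000
seg 4 [142.5°–240.3°] dwell: s stays 34.0000
seg 5 [240.3°–283.7°] cycloidal, h=6: θ=279.5° here. β=39.2, B=43.4. 6·(0.9032 − sin(2π·0.9032)/(2π)) = 5.9649 → s = 39.9649

39.9649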